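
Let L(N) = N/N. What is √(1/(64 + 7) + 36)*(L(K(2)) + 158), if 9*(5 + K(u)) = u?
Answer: 159*√181547/71 ≈ 954.19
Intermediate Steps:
K(u) = -5 + u/9
L(N) = 1
√(1/(64 + 7) + 36)*(L(K(2)) + 158) = √(1/(64 + 7) + 36)*(1 + 158) = √(1/71 + 36)*159 = √(2557/71)*159 = (√181547/71)*159 = 159*√181547/71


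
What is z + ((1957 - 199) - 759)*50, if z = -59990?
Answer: -10040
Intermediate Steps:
z + ((1957 - 199) - 759)*50 = -59990 + ((1957 - 199) - 759)*50 = -59990 + (1758 - 759)*50 = -59990 + 999*50 = -59990 + 49950 = -10040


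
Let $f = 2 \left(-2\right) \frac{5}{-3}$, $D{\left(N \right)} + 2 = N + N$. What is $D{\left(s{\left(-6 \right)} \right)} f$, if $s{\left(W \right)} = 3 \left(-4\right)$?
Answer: $- \frac{520}{3} \approx -173.33$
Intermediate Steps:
$s{\left(W \right)} = -12$
$D{\left(N \right)} = -2 + 2 N$ ($D{\left(N \right)} = -2 + \left(N + N\right) = -2 + 2 N$)
$f = \frac{20}{3}$ ($f = - 4 \cdot 5 \left(- \frac{1}{3}\right) = \left(-4\right) \left(- \frac{5}{3}\right) = \frac{20}{3} \approx 6.6667$)
$D{\left(s{\left(-6 \right)} \right)} f = \left(-2 + 2 \left(-12\right)\right) \frac{20}{3} = \left(-2 - 24\right) \frac{20}{3} = \left(-26\right) \frac{20}{3} = - \frac{520}{3}$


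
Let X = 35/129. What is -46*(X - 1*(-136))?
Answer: -808634/129 ≈ -6268.5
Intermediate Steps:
X = 35/129 (X = 35*(1/129) = 35/129 ≈ 0.27132)
-46*(X - 1*(-136)) = -46*(35/129 - 1*(-136)) = -46*(35/129 + 136) = -46*17579/129 = -808634/129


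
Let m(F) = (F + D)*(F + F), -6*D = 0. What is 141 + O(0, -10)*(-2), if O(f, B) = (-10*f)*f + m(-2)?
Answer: 125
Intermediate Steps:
D = 0 (D = -⅙*0 = 0)
m(F) = 2*F² (m(F) = (F + 0)*(F + F) = F*(2*F) = 2*F²)
O(f, B) = 8 - 10*f² (O(f, B) = (-10*f)*f + 2*(-2)² = -10*f² + 2*4 = -10*f² + 8 = 8 - 10*f²)
141 + O(0, -10)*(-2) = 141 + (8 - 10*0²)*(-2) = 141 + (8 - 10*0)*(-2) = 141 + (8 + 0)*(-2) = 141 + 8*(-2) = 141 - 16 = 125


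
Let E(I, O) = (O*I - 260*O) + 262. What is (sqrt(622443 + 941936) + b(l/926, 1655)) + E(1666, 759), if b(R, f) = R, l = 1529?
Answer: 988428745/926 + sqrt(1564379) ≈ 1.0687e+6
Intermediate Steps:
E(I, O) = 262 - 260*O + I*O (E(I, O) = (I*O - 260*O) + 262 = (-260*O + I*O) + 262 = 262 - 260*O + I*O)
(sqrt(622443 + 941936) + b(l/926, 1655)) + E(1666, 759) = (sqrt(622443 + 941936) + 1529/926) + (262 - 260*759 + 1666*759) = (sqrt(1564379) + 1529*(1/926)) + (262 - 197340 + 1264494) = (sqrt(1564379) + 1529/926) + 1067416 = (1529/926 + sqrt(1564379)) + 1067416 = 988428745/926 + sqrt(1564379)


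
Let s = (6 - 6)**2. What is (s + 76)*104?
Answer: 7904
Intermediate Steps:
s = 0 (s = 0**2 = 0)
(s + 76)*104 = (0 + 76)*104 = 76*104 = 7904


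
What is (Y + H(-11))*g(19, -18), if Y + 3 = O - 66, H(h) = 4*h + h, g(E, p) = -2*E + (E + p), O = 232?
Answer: -3996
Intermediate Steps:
g(E, p) = p - E
H(h) = 5*h
Y = 163 (Y = -3 + (232 - 66) = -3 + 166 = 163)
(Y + H(-11))*g(19, -18) = (163 + 5*(-11))*(-18 - 1*19) = (163 - 55)*(-18 - 19) = 108*(-37) = -3996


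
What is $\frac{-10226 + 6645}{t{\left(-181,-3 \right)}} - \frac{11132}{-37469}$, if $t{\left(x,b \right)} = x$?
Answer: $\frac{136191381}{6781889} \approx 20.082$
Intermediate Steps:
$\frac{-10226 + 6645}{t{\left(-181,-3 \right)}} - \frac{11132}{-37469} = \frac{-10226 + 6645}{-181} - \frac{11132}{-37469} = \left(-3581\right) \left(- \frac{1}{181}\right) - - \frac{11132}{37469} = \frac{3581}{181} + \frac{11132}{37469} = \frac{136191381}{6781889}$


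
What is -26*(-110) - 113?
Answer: 2747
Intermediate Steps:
-26*(-110) - 113 = 2860 - 113 = 2747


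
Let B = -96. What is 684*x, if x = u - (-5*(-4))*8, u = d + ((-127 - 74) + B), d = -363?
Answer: -560880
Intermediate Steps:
u = -660 (u = -363 + ((-127 - 74) - 96) = -363 + (-201 - 96) = -363 - 297 = -660)
x = -820 (x = -660 - (-5*(-4))*8 = -660 - 20*8 = -660 - 1*160 = -660 - 160 = -820)
684*x = 684*(-820) = -560880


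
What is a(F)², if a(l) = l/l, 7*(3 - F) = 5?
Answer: 1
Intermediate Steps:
F = 16/7 (F = 3 - ⅐*5 = 3 - 5/7 = 16/7 ≈ 2.2857)
a(l) = 1
a(F)² = 1² = 1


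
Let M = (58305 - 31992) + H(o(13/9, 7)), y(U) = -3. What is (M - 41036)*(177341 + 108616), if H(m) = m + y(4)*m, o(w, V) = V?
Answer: -4214148309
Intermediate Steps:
H(m) = -2*m (H(m) = m - 3*m = -2*m)
M = 26299 (M = (58305 - 31992) - 2*7 = 26313 - 14 = 26299)
(M - 41036)*(177341 + 108616) = (26299 - 41036)*(177341 + 108616) = -14737*285957 = -4214148309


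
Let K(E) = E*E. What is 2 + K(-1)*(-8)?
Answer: -6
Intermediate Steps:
K(E) = E²
2 + K(-1)*(-8) = 2 + (-1)²*(-8) = 2 + 1*(-8) = 2 - 8 = -6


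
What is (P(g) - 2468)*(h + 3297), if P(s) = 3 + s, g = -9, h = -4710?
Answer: 3495762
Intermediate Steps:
(P(g) - 2468)*(h + 3297) = ((3 - 9) - 2468)*(-4710 + 3297) = (-6 - 2468)*(-1413) = -2474*(-1413) = 3495762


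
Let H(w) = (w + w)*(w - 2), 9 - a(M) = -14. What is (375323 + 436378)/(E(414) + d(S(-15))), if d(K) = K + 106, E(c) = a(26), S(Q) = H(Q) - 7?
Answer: 811701/632 ≈ 1284.3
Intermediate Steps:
a(M) = 23 (a(M) = 9 - 1*(-14) = 9 + 14 = 23)
H(w) = 2*w*(-2 + w) (H(w) = (2*w)*(-2 + w) = 2*w*(-2 + w))
S(Q) = -7 + 2*Q*(-2 + Q) (S(Q) = 2*Q*(-2 + Q) - 7 = -7 + 2*Q*(-2 + Q))
E(c) = 23
d(K) = 106 + K
(375323 + 436378)/(E(414) + d(S(-15))) = (375323 + 436378)/(23 + (106 + (-7 + 2*(-15)*(-2 - 15)))) = 811701/(23 + (106 + (-7 + 2*(-15)*(-17)))) = 811701/(23 + (106 + (-7 + 510))) = 811701/(23 + (106 + 503)) = 811701/(23 + 609) = 811701/632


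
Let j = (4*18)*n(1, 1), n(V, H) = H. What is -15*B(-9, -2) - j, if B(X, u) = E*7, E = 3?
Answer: -387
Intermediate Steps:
B(X, u) = 21 (B(X, u) = 3*7 = 21)
j = 72 (j = (4*18)*1 = 72*1 = 72)
-15*B(-9, -2) - j = -15*21 - 1*72 = -315 - 72 = -387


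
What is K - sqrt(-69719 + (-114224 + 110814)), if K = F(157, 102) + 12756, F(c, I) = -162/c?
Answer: 2002530/157 - I*sqrt(73129) ≈ 12755.0 - 270.42*I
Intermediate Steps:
K = 2002530/157 (K = -162/157 + 12756 = 2002530/157 ≈ 12755.)
K - sqrt(-69719 + (-114224 + 110814)) = 2002530/157 - sqrt(-69719 + (-114224 + 110814)) = 2002530/157 - sqrt(-69719 - 3410) = 2002530/157 - sqrt(-73129) = 2002530/157 - I*sqrt(73129)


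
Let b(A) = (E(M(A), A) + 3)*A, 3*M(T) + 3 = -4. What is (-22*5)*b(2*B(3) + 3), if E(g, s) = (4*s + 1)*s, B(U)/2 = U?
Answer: -1514700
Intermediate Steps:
M(T) = -7/3 (M(T) = -1 + (1/3)*(-4) = -1 - 4/3 = -7/3)
B(U) = 2*U
E(g, s) = s*(1 + 4*s) (E(g, s) = (1 + 4*s)*s = s*(1 + 4*s))
b(A) = A*(3 + A*(1 + 4*A)) (b(A) = (A*(1 + 4*A) + 3)*A = (3 + A*(1 + 4*A))*A = A*(3 + A*(1 + 4*A)))
(-22*5)*b(2*B(3) + 3) = (-22*5)*((2*(2*3) + 3)*(3 + (2*(2*3) + 3)*(1 + 4*(2*(2*3) + 3)))) = -110*(2*6 + 3)*(3 + (2*6 + 3)*(1 + 4*(2*6 + 3))) = -110*(12 + 3)*(3 + (12 + 3)*(1 + 4*(12 + 3))) = -1650*(3 + 15*(1 + 4*15)) = -1650*(3 + 15*(1 + 60)) = -1650*(3 + 15*61) = -1650*(3 + 915) = -1650*918 = -110*13770 = -1514700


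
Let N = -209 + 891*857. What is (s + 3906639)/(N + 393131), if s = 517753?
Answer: 4424392/1156509 ≈ 3.8256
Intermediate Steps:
N = 763378 (N = -209 + 763587 = 763378)
(s + 3906639)/(N + 393131) = (517753 + 3906639)/(763378 + 393131) = 4424392/1156509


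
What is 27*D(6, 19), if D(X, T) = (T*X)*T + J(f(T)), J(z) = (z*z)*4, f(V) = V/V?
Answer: 58590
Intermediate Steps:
f(V) = 1
J(z) = 4*z**2 (J(z) = z**2*4 = 4*z**2)
D(X, T) = 4 + X*T**2 (D(X, T) = (T*X)*T + 4*1**2 = X*T**2 + 4*1 = X*T**2 + 4 = 4 + X*T**2)
27*D(6, 19) = 27*(4 + 6*19**2) = 27*(4 + 6*361) = 27*(4 + 2166) = 27*2170 = 58590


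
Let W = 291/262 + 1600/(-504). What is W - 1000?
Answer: -16540067/16506 ≈ -1002.1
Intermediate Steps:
W = -34067/16506 (W = 291*(1/262) + 1600*(-1/504) = 291/262 - 200/63 = -34067/16506 ≈ -2.0639)
W - 1000 = -34067/16506 - 1000 = -16540067/16506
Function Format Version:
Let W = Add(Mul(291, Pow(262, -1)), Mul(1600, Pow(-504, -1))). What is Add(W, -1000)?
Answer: Rational(-16540067, 16506) ≈ -1002.1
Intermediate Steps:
W = Rational(-34067, 16506) (W = Add(Mul(291, Rational(1, 262)), Mul(1600, Rational(-1, 504))) = Add(Rational(291, 262), Rational(-200, 63)) = Rational(-34067, 16506) ≈ -2.0639)
Add(W, -1000) = Add(Rational(-34067, 16506), -1000) = Rational(-16540067, 16506)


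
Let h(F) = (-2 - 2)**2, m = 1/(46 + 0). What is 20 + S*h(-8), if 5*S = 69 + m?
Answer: 5540/23 ≈ 240.87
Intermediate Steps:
m = 1/46 ≈ 0.021739
h(F) = 16 (h(F) = (-4)**2 = 16)
S = 635/46 (S = (69 + 1/46)/5 = (1/5)*(3175/46) = 635/46 ≈ 13.804)
20 + S*h(-8) = 20 + (635/46)*16 = 20 + 5080/23 = 5540/23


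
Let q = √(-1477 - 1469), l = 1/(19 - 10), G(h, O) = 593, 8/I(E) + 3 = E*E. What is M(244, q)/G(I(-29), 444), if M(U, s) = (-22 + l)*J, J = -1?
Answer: 197/5337 ≈ 0.036912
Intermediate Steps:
I(E) = 8/(-3 + E²) (I(E) = 8/(-3 + E*E) = 8/(-3 + E²))
l = ⅑ (l = 1/9 = ⅑ ≈ 0.11111)
q = I*√2946 (q = √(-2946) = I*√2946 ≈ 54.277*I)
M(U, s) = 197/9 (M(U, s) = (-22 + ⅑)*(-1) = -197/9*(-1) = 197/9)
M(244, q)/G(I(-29), 444) = (197/9)/593 = (197/9)*(1/593) = 197/5337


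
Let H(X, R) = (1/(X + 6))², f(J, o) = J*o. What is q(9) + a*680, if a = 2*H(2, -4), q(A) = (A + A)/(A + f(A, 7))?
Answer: 43/2 ≈ 21.500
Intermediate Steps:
q(A) = ¼ (q(A) = (A + A)/(A + A*7) = (2*A)/(A + 7*A) = (2*A)/((8*A)) = (2*A)*(1/(8*A)) = ¼)
H(X, R) = (6 + X)⁻² (H(X, R) = (1/(6 + X))² = (6 + X)⁻²)
a = 1/32 (a = 2/(6 + 2)² = 2/8² = 2*(1/64) = 1/32 ≈ 0.031250)
q(9) + a*680 = ¼ + (1/32)*680 = ¼ + 85/4 = 43/2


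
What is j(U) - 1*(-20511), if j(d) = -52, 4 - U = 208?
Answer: 20459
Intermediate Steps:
U = -204 (U = 4 - 1*208 = 4 - 208 = -204)
j(U) - 1*(-20511) = -52 - 1*(-20511) = -52 + 20511 = 20459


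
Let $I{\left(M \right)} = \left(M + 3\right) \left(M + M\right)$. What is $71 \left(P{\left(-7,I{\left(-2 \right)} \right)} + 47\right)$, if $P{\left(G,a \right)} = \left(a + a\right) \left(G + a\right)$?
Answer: $9585$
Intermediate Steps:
$I{\left(M \right)} = 2 M \left(3 + M\right)$ ($I{\left(M \right)} = \left(3 + M\right) 2 M = 2 M \left(3 + M\right)$)
$P{\left(G,a \right)} = 2 a \left(G + a\right)$
$71 \left(P{\left(-7,I{\left(-2 \right)} \right)} + 47\right) = 71 \left(2 \cdot 2 \left(-2\right) \left(3 - 2\right) \left(-7 + 2 \left(-2\right) \left(3 - 2\right)\right) + 47\right) = 71 \left(2 \cdot 2 \left(-2\right) 1 \left(-7 + 2 \left(-2\right) 1\right) + 47\right) = 71 \left(2 \left(-4\right) \left(-7 - 4\right) + 47\right) = 71 \left(2 \left(-4\right) \left(-11\right) + 47\right) = 71 \left(88 + 47\right) = 71 \cdot 135 = 9585$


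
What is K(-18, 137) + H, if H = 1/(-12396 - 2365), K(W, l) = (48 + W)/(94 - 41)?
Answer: 442777/782333 ≈ 0.56597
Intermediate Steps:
K(W, l) = 48/53 + W/53 (K(W, l) = (48 + W)/53 = (48 + W)*(1/53) = 48/53 + W/53)
H = -1/14761 (H = 1/(-14761) = -1/14761 ≈ -6.7746e-5)
K(-18, 137) + H = (48/53 + (1/53)*(-18)) - 1/14761 = (48/53 - 18/53) - 1/14761 = 30/53 - 1/14761 = 442777/782333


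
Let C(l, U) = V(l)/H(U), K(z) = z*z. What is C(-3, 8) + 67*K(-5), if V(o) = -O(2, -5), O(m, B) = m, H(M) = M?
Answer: 6699/4 ≈ 1674.8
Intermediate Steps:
K(z) = z²
V(o) = -2 (V(o) = -1*2 = -2)
C(l, U) = -2/U
C(-3, 8) + 67*K(-5) = -2/8 + 67*(-5)² = -2*⅛ + 67*25 = -¼ + 1675 = 6699/4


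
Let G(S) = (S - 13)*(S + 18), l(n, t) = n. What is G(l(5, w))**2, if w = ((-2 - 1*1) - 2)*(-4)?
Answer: 33856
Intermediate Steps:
w = 20 (w = ((-2 - 1) - 2)*(-4) = (-3 - 2)*(-4) = -5*(-4) = 20)
G(S) = (-13 + S)*(18 + S)
G(l(5, w))**2 = (-234 + 5**2 + 5*5)**2 = (-234 + 25 + 25)**2 = (-184)**2 = 33856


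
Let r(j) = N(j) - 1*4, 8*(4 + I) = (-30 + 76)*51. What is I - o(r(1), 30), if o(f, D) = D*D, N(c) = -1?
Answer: -2443/4 ≈ -610.75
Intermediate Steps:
I = 1157/4 (I = -4 + ((-30 + 76)*51)/8 = -4 + (46*51)/8 = -4 + (⅛)*2346 = -4 + 1173/4 = 1157/4 ≈ 289.25)
r(j) = -5 (r(j) = -1 - 1*4 = -1 - 4 = -5)
o(f, D) = D²
I - o(r(1), 30) = 1157/4 - 1*30² = 1157/4 - 1*900 = 1157/4 - 900 = -2443/4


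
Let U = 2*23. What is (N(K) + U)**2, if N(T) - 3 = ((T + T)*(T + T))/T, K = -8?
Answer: 289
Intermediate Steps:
N(T) = 3 + 4*T (N(T) = 3 + ((T + T)*(T + T))/T = 3 + ((2*T)*(2*T))/T = 3 + (4*T**2)/T = 3 + 4*T)
U = 46
(N(K) + U)**2 = ((3 + 4*(-8)) + 46)**2 = ((3 - 32) + 46)**2 = (-29 + 46)**2 = 17**2 = 289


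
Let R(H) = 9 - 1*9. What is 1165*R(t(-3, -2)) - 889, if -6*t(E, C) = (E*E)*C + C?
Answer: -889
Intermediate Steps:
t(E, C) = -C/6 - C*E**2/6 (t(E, C) = -((E*E)*C + C)/6 = -(E**2*C + C)/6 = -(C*E**2 + C)/6 = -(C + C*E**2)/6 = -C/6 - C*E**2/6)
R(H) = 0 (R(H) = 9 - 9 = 0)
1165*R(t(-3, -2)) - 889 = 1165*0 - 889 = 0 - 889 = -889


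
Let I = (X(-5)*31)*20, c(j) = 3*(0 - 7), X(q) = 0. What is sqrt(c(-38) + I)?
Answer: I*sqrt(21) ≈ 4.5826*I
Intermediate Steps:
c(j) = -21 (c(j) = 3*(-7) = -21)
I = 0 (I = (0*31)*20 = 0*20 = 0)
sqrt(c(-38) + I) = sqrt(-21 + 0) = sqrt(-21) = I*sqrt(21)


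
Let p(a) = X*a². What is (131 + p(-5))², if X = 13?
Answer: 207936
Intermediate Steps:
p(a) = 13*a²
(131 + p(-5))² = (131 + 13*(-5)²)² = (131 + 13*25)² = (131 + 325)² = 456² = 207936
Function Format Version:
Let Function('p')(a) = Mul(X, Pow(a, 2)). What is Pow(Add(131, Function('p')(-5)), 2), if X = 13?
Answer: 207936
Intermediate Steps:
Function('p')(a) = Mul(13, Pow(a, 2))
Pow(Add(131, Function('p')(-5)), 2) = Pow(Add(131, Mul(13, Pow(-5, 2))), 2) = Pow(Add(131, Mul(13, 25)), 2) = Pow(Add(131, 325), 2) = Pow(456, 2) = 207936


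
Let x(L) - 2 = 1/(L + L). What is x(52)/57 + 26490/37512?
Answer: 120521/162552 ≈ 0.74143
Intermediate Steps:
x(L) = 2 + 1/(2*L) (x(L) = 2 + 1/(L + L) = 2 + 1/(2*L))
x(52)/57 + 26490/37512 = (2 + (½)/52)/57 + 26490/37512 = (2 + (½)*(1/52))*(1/57) + 26490*(1/37512) = (2 + 1/104)*(1/57) + 4415/6252 = (209/104)*(1/57) + 4415/6252 = 11/312 + 4415/6252 = 120521/162552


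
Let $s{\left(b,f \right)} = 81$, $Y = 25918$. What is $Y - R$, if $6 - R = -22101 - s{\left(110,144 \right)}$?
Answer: $3730$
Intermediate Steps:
$R = 22188$ ($R = 6 - \left(-22101 - 81\right) = 6 - -22182 = 6 + 22182 = 22188$)
$Y - R = 25918 - 22188 = 3730$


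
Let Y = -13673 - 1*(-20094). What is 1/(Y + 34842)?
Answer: 1/41263 ≈ 2.4235e-5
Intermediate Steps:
Y = 6421 (Y = -13673 + 20094 = 6421)
1/(Y + 34842) = 1/(6421 + 34842) = 1/41263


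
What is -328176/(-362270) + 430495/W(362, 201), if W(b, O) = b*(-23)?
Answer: -76611515137/1508130010 ≈ -50.799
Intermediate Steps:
W(b, O) = -23*b
-328176/(-362270) + 430495/W(362, 201) = -328176/(-362270) + 430495/((-23*362)) = -328176*(-1/362270) + 430495/(-8326) = 164088/181135 + 430495*(-1/8326) = 164088/181135 - 430495/8326 = -76611515137/1508130010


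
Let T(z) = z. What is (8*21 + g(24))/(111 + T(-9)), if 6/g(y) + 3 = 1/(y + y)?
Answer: 3956/2431 ≈ 1.6273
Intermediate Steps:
g(y) = 6/(-3 + 1/(2*y)) (g(y) = 6/(-3 + 1/(y + y)) = 6/(-3 + 1/(2*y)))
(8*21 + g(24))/(111 + T(-9)) = (8*21 - 12*24/(-1 + 6*24))/(111 - 9) = (168 - 12*24/(-1 + 144))/102 = (168 - 12*24/143)*(1/102) = (168 - 12*24*1/143)*(1/102) = (168 - 288/143)*(1/102) = (23736/143)*(1/102) = 3956/2431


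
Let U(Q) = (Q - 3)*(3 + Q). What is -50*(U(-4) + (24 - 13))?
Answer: -900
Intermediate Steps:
U(Q) = (-3 + Q)*(3 + Q)
-50*(U(-4) + (24 - 13)) = -50*((-9 + (-4)²) + (24 - 13)) = -50*((-9 + 16) + 11) = -50*(7 + 11) = -50*18 = -900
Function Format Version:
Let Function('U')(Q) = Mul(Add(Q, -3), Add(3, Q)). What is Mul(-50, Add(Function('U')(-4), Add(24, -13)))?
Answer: -900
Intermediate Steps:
Function('U')(Q) = Mul(Add(-3, Q), Add(3, Q))
Mul(-50, Add(Function('U')(-4), Add(24, -13))) = Mul(-50, Add(Add(-9, Pow(-4, 2)), Add(24, -13))) = Mul(-50, Add(Add(-9, 16), 11)) = Mul(-50, Add(7, 11)) = Mul(-50, 18) = -900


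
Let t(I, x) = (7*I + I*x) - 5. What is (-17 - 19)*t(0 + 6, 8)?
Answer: -3060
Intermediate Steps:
t(I, x) = -5 + 7*I + I*x
(-17 - 19)*t(0 + 6, 8) = (-17 - 19)*(-5 + 7*(0 + 6) + (0 + 6)*8) = -36*(-5 + 7*6 + 6*8) = -36*(-5 + 42 + 48) = -36*85 = -3060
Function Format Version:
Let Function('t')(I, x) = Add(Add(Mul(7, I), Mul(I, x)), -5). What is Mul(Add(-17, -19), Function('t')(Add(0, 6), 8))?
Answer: -3060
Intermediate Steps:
Function('t')(I, x) = Add(-5, Mul(7, I), Mul(I, x))
Mul(Add(-17, -19), Function('t')(Add(0, 6), 8)) = Mul(Add(-17, -19), Add(-5, Mul(7, Add(0, 6)), Mul(Add(0, 6), 8))) = Mul(-36, Add(-5, Mul(7, 6), Mul(6, 8))) = Mul(-36, Add(-5, 42, 48)) = Mul(-36, 85) = -3060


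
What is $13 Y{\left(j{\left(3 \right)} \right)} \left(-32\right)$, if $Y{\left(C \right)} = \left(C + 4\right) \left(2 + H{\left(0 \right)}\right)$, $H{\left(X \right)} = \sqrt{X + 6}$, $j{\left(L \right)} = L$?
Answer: $-5824 - 2912 \sqrt{6} \approx -12957.0$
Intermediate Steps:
$H{\left(X \right)} = \sqrt{6 + X}$
$Y{\left(C \right)} = \left(2 + \sqrt{6}\right) \left(4 + C\right)$ ($Y{\left(C \right)} = \left(C + 4\right) \left(2 + \sqrt{6 + 0}\right) = \left(4 + C\right) \left(2 + \sqrt{6}\right) = \left(2 + \sqrt{6}\right) \left(4 + C\right)$)
$13 Y{\left(j{\left(3 \right)} \right)} \left(-32\right) = 13 \left(8 + 2 \cdot 3 + 4 \sqrt{6} + 3 \sqrt{6}\right) \left(-32\right) = 13 \left(8 + 6 + 4 \sqrt{6} + 3 \sqrt{6}\right) \left(-32\right) = 13 \left(14 + 7 \sqrt{6}\right) \left(-32\right) = \left(182 + 91 \sqrt{6}\right) \left(-32\right) = -5824 - 2912 \sqrt{6}$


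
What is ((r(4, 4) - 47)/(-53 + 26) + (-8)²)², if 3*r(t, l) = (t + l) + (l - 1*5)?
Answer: 28281124/6561 ≈ 4310.5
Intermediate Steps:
r(t, l) = -5/3 + t/3 + 2*l/3 (r(t, l) = ((t + l) + (l - 1*5))/3 = ((l + t) + (l - 5))/3 = ((l + t) + (-5 + l))/3 = (-5 + t + 2*l)/3 = -5/3 + t/3 + 2*l/3)
((r(4, 4) - 47)/(-53 + 26) + (-8)²)² = (((-5/3 + (⅓)*4 + (⅔)*4) - 47)/(-53 + 26) + (-8)²)² = (((-5/3 + 4/3 + 8/3) - 47)/(-27) + 64)² = ((7/3 - 47)*(-1/27) + 64)² = (-134/3*(-1/27) + 64)² = (134/81 + 64)² = (5318/81)² = 28281124/6561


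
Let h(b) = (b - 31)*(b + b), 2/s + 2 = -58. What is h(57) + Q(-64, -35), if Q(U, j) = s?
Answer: 88919/30 ≈ 2964.0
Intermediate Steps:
s = -1/30 (s = 2/(-2 - 58) = 2/(-60) = 2*(-1/60) = -1/30 ≈ -0.033333)
h(b) = 2*b*(-31 + b) (h(b) = (-31 + b)*(2*b) = 2*b*(-31 + b))
Q(U, j) = -1/30
h(57) + Q(-64, -35) = 2*57*(-31 + 57) - 1/30 = 2*57*26 - 1/30 = 2964 - 1/30 = 88919/30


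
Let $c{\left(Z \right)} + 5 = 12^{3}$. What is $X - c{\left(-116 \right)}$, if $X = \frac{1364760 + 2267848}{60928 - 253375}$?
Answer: $- \frac{335218789}{192447} \approx -1741.9$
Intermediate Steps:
$X = - \frac{3632608}{192447}$ ($X = \frac{3632608}{-192447} = 3632608 \left(- \frac{1}{192447}\right) = - \frac{3632608}{192447} \approx -18.876$)
$c{\left(Z \right)} = 1723$ ($c{\left(Z \right)} = -5 + 12^{3} = -5 + 1728 = 1723$)
$X - c{\left(-116 \right)} = - \frac{3632608}{192447} - 1723 = - \frac{335218789}{192447}$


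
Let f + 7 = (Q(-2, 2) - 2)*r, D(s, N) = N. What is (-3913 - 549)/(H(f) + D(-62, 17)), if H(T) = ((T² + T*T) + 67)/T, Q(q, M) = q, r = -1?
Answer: 6693/17 ≈ 393.71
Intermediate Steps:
f = -3 (f = -7 + (-2 - 2)*(-1) = -7 - 4*(-1) = -7 + 4 = -3)
H(T) = (67 + 2*T²)/T (H(T) = ((T² + T²) + 67)/T = (2*T² + 67)/T = (67 + 2*T²)/T)
(-3913 - 549)/(H(f) + D(-62, 17)) = (-3913 - 549)/((2*(-3) + 67/(-3)) + 17) = -4462/((-6 + 67*(-⅓)) + 17) = -4462/((-6 - 67/3) + 17) = -4462/(-85/3 + 17) = -4462/(-34/3) = -4462*(-3/34) = 6693/17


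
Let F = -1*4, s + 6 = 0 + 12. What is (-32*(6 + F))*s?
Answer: -384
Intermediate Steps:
s = 6 (s = -6 + (0 + 12) = -6 + 12 = 6)
F = -4
(-32*(6 + F))*s = -32*(6 - 4)*6 = -32*2*6 = -64*6 = -384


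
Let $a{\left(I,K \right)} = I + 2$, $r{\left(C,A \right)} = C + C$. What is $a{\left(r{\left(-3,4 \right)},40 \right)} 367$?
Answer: $-1468$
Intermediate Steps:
$r{\left(C,A \right)} = 2 C$
$a{\left(I,K \right)} = 2 + I$
$a{\left(r{\left(-3,4 \right)},40 \right)} 367 = \left(2 + 2 \left(-3\right)\right) 367 = \left(2 - 6\right) 367 = \left(-4\right) 367 = -1468$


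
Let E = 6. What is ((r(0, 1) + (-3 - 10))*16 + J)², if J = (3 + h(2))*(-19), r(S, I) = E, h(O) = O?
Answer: 42849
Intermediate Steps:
r(S, I) = 6
J = -95 (J = (3 + 2)*(-19) = 5*(-19) = -95)
((r(0, 1) + (-3 - 10))*16 + J)² = ((6 + (-3 - 10))*16 - 95)² = ((6 - 13)*16 - 95)² = (-7*16 - 95)² = (-112 - 95)² = (-207)² = 42849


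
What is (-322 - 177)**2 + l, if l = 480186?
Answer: 729187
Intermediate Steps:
(-322 - 177)**2 + l = (-322 - 177)**2 + 480186 = (-499)**2 + 480186 = 249001 + 480186 = 729187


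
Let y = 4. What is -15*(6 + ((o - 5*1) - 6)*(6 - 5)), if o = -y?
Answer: 135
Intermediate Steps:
o = -4 (o = -1*4 = -4)
-15*(6 + ((o - 5*1) - 6)*(6 - 5)) = -15*(6 + ((-4 - 5*1) - 6)*(6 - 5)) = -15*(6 + ((-4 - 5) - 6)*1) = -15*(6 + (-9 - 6)*1) = -15*(6 - 15*1) = -15*(6 - 15) = -15*(-9) = 135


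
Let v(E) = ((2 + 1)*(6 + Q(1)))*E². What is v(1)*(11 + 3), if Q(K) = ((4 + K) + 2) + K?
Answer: 588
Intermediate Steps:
Q(K) = 6 + 2*K (Q(K) = (6 + K) + K = 6 + 2*K)
v(E) = 42*E² (v(E) = ((2 + 1)*(6 + (6 + 2*1)))*E² = (3*(6 + (6 + 2)))*E² = (3*(6 + 8))*E² = (3*14)*E² = 42*E²)
v(1)*(11 + 3) = (42*1²)*(11 + 3) = (42*1)*14 = 42*14 = 588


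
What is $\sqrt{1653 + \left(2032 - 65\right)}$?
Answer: $2 \sqrt{905} \approx 60.166$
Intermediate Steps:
$\sqrt{1653 + \left(2032 - 65\right)} = \sqrt{1653 + 1967} = \sqrt{3620} = 2 \sqrt{905}$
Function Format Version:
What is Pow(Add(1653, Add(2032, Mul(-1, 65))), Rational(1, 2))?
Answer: Mul(2, Pow(905, Rational(1, 2))) ≈ 60.166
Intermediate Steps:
Pow(Add(1653, Add(2032, Mul(-1, 65))), Rational(1, 2)) = Pow(Add(1653, Add(2032, -65)), Rational(1, 2)) = Pow(Add(1653, 1967), Rational(1, 2)) = Pow(3620, Rational(1, 2)) = Mul(2, Pow(905, Rational(1, 2)))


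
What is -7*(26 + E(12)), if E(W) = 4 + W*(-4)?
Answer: 126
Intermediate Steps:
E(W) = 4 - 4*W
-7*(26 + E(12)) = -7*(26 + (4 - 4*12)) = -7*(26 + (4 - 48)) = -7*(26 - 44) = -7*(-18) = 126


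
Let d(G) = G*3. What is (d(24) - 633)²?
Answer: 314721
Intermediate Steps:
d(G) = 3*G
(d(24) - 633)² = (3*24 - 633)² = (72 - 633)² = (-561)² = 314721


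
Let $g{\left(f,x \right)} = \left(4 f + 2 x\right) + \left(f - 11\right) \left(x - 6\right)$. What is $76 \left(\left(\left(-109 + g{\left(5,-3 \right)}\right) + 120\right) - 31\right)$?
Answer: $3648$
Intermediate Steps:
$g{\left(f,x \right)} = 2 x + 4 f + \left(-11 + f\right) \left(-6 + x\right)$ ($g{\left(f,x \right)} = \left(2 x + 4 f\right) + \left(-11 + f\right) \left(-6 + x\right) = 2 x + 4 f + \left(-11 + f\right) \left(-6 + x\right)$)
$76 \left(\left(\left(-109 + g{\left(5,-3 \right)}\right) + 120\right) - 31\right) = 76 \left(\left(\left(-109 + \left(66 - -27 - 10 + 5 \left(-3\right)\right)\right) + 120\right) - 31\right) = 76 \left(\left(\left(-109 + \left(66 + 27 - 10 - 15\right)\right) + 120\right) - 31\right) = 76 \left(\left(\left(-109 + 68\right) + 120\right) - 31\right) = 76 \left(\left(-41 + 120\right) - 31\right) = 76 \left(79 - 31\right) = 76 \cdot 48 = 3648$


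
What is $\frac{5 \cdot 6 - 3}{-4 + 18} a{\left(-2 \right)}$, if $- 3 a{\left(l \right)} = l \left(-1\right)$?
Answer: $- \frac{9}{7} \approx -1.2857$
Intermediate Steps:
$a{\left(l \right)} = \frac{l}{3}$ ($a{\left(l \right)} = - \frac{l \left(-1\right)}{3} = - \frac{\left(-1\right) l}{3} = \frac{l}{3}$)
$\frac{5 \cdot 6 - 3}{-4 + 18} a{\left(-2 \right)} = \frac{5 \cdot 6 - 3}{-4 + 18} \cdot \frac{1}{3} \left(-2\right) = \frac{30 - 3}{14} \left(- \frac{2}{3}\right) = \frac{1}{14} \cdot 27 \left(- \frac{2}{3}\right) = \frac{27}{14} \left(- \frac{2}{3}\right) = - \frac{9}{7}$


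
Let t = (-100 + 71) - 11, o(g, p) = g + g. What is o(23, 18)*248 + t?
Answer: 11368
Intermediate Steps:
o(g, p) = 2*g
t = -40 (t = -29 - 11 = -40)
o(23, 18)*248 + t = (2*23)*248 - 40 = 46*248 - 40 = 11408 - 40 = 11368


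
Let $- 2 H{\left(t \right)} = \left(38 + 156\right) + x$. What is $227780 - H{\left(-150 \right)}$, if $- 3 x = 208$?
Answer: $\frac{683527}{3} \approx 2.2784 \cdot 10^{5}$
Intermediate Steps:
$x = - \frac{208}{3}$ ($x = \left(- \frac{1}{3}\right) 208 = - \frac{208}{3} \approx -69.333$)
$H{\left(t \right)} = - \frac{187}{3}$ ($H{\left(t \right)} = - \frac{\left(38 + 156\right) - \frac{208}{3}}{2} = - \frac{194 - \frac{208}{3}}{2} = \left(- \frac{1}{2}\right) \frac{374}{3} = - \frac{187}{3}$)
$227780 - H{\left(-150 \right)} = 227780 - - \frac{187}{3} = 227780 + \frac{187}{3} = \frac{683527}{3}$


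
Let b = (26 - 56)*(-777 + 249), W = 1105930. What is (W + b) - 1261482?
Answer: -139712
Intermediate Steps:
b = 15840 (b = -30*(-528) = 15840)
(W + b) - 1261482 = (1105930 + 15840) - 1261482 = 1121770 - 1261482 = -139712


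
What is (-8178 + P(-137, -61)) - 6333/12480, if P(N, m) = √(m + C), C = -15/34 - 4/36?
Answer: -34022591/4160 + I*√640390/102 ≈ -8178.5 + 7.8455*I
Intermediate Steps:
C = -169/306 (C = -15*1/34 - 4*1/36 = -15/34 - ⅑ = -169/306 ≈ -0.55229)
P(N, m) = √(-169/306 + m) (P(N, m) = √(m - 169/306) = √(-169/306 + m))
(-8178 + P(-137, -61)) - 6333/12480 = (-8178 + √(-5746 + 10404*(-61))/102) - 6333/12480 = (-8178 + √(-5746 - 634644)/102) - 6333*1/12480 = (-8178 + √(-640390)/102) - 2111/4160 = (-8178 + (I*√640390)/102) - 2111/4160 = (-8178 + I*√640390/102) - 2111/4160 = -34022591/4160 + I*√640390/102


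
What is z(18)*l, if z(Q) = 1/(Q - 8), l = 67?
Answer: 67/10 ≈ 6.7000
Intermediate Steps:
z(Q) = 1/(-8 + Q)
z(18)*l = 67/(-8 + 18) = 67/10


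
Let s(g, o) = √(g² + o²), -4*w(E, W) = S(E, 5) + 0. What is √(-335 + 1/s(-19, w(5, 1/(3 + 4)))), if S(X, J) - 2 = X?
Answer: √(-454670375 + 4660*√233)/1165 ≈ 18.302*I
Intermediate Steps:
S(X, J) = 2 + X
w(E, W) = -½ - E/4 (w(E, W) = -((2 + E) + 0)/4 = -(2 + E)/4 = -½ - E/4)
√(-335 + 1/s(-19, w(5, 1/(3 + 4)))) = √(-335 + 1/(√((-19)² + (-½ - ¼*5)²))) = √(-335 + 1/(√(361 + (-½ - 5/4)²))) = √(-335 + 1/(√(361 + (-7/4)²))) = √(-335 + 1/(√(361 + 49/16))) = √(-335 + 1/(√(5825/16))) = √(-335 + 1/(5*√233/4)) = √(-335 + 4*√233/1165)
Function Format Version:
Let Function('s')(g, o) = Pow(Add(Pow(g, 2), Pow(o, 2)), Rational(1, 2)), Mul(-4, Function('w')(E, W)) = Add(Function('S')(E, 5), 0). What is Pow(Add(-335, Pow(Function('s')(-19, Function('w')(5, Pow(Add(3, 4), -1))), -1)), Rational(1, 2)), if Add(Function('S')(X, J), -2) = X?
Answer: Mul(Rational(1, 1165), Pow(Add(-454670375, Mul(4660, Pow(233, Rational(1, 2)))), Rational(1, 2))) ≈ Mul(18.302, I)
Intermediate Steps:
Function('S')(X, J) = Add(2, X)
Function('w')(E, W) = Add(Rational(-1, 2), Mul(Rational(-1, 4), E)) (Function('w')(E, W) = Mul(Rational(-1, 4), Add(Add(2, E), 0)) = Mul(Rational(-1, 4), Add(2, E)) = Add(Rational(-1, 2), Mul(Rational(-1, 4), E)))
Pow(Add(-335, Pow(Function('s')(-19, Function('w')(5, Pow(Add(3, 4), -1))), -1)), Rational(1, 2)) = Pow(Add(-335, Pow(Pow(Add(Pow(-19, 2), Pow(Add(Rational(-1, 2), Mul(Rational(-1, 4), 5)), 2)), Rational(1, 2)), -1)), Rational(1, 2)) = Pow(Add(-335, Pow(Pow(Add(361, Pow(Add(Rational(-1, 2), Rational(-5, 4)), 2)), Rational(1, 2)), -1)), Rational(1, 2)) = Pow(Add(-335, Pow(Pow(Add(361, Pow(Rational(-7, 4), 2)), Rational(1, 2)), -1)), Rational(1, 2)) = Pow(Add(-335, Pow(Pow(Add(361, Rational(49, 16)), Rational(1, 2)), -1)), Rational(1, 2)) = Pow(Add(-335, Pow(Pow(Rational(5825, 16), Rational(1, 2)), -1)), Rational(1, 2)) = Pow(Add(-335, Pow(Mul(Rational(5, 4), Pow(233, Rational(1, 2))), -1)), Rational(1, 2)) = Pow(Add(-335, Mul(Rational(4, 1165), Pow(233, Rational(1, 2)))), Rational(1, 2))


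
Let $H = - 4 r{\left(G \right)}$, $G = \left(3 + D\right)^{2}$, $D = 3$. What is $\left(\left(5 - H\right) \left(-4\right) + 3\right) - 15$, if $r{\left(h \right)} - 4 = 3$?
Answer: $-144$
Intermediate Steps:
$G = 36$ ($G = \left(3 + 3\right)^{2} = 6^{2} = 36$)
$r{\left(h \right)} = 7$ ($r{\left(h \right)} = 4 + 3 = 7$)
$H = -28$ ($H = \left(-4\right) 7 = -28$)
$\left(\left(5 - H\right) \left(-4\right) + 3\right) - 15 = \left(\left(5 - -28\right) \left(-4\right) + 3\right) - 15 = \left(\left(5 + 28\right) \left(-4\right) + 3\right) - 15 = \left(33 \left(-4\right) + 3\right) - 15 = \left(-132 + 3\right) - 15 = -129 - 15 = -144$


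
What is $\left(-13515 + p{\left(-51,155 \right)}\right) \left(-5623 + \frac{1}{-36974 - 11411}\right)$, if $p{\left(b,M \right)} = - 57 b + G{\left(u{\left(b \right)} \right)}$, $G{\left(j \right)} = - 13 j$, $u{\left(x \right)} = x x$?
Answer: $\frac{12085570652376}{48385} \approx 2.4978 \cdot 10^{8}$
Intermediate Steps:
$u{\left(x \right)} = x^{2}$
$p{\left(b,M \right)} = - 57 b - 13 b^{2}$
$\left(-13515 + p{\left(-51,155 \right)}\right) \left(-5623 + \frac{1}{-36974 - 11411}\right) = \left(-13515 - 51 \left(-57 - -663\right)\right) \left(-5623 + \frac{1}{-36974 - 11411}\right) = \left(-13515 - 51 \left(-57 + 663\right)\right) \left(-5623 + \frac{1}{-48385}\right) = \left(-13515 - 30906\right) \left(-5623 - \frac{1}{48385}\right) = \left(-13515 - 30906\right) \left(- \frac{272068856}{48385}\right) = \left(-44421\right) \left(- \frac{272068856}{48385}\right) = \frac{12085570652376}{48385}$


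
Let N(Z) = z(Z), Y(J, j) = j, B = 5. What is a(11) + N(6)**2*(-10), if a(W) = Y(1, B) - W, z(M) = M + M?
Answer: -1446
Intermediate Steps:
z(M) = 2*M
N(Z) = 2*Z
a(W) = 5 - W
a(11) + N(6)**2*(-10) = (5 - 1*11) + (2*6)**2*(-10) = (5 - 11) + 12**2*(-10) = -6 + 144*(-10) = -6 - 1440 = -1446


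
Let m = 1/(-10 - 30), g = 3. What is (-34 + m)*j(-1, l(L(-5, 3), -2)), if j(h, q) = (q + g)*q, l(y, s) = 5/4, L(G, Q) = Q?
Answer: -23137/128 ≈ -180.76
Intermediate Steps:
l(y, s) = 5/4 (l(y, s) = 5*(¼) = 5/4)
m = -1/40 (m = 1/(-40) = -1/40 ≈ -0.025000)
j(h, q) = q*(3 + q) (j(h, q) = (q + 3)*q = (3 + q)*q = q*(3 + q))
(-34 + m)*j(-1, l(L(-5, 3), -2)) = (-34 - 1/40)*(5*(3 + 5/4)/4) = -1361*17/(32*4) = -1361/40*85/16 = -23137/128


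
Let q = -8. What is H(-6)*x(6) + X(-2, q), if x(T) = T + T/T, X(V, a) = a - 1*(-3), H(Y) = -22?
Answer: -159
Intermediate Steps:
X(V, a) = 3 + a (X(V, a) = a + 3 = 3 + a)
x(T) = 1 + T (x(T) = T + 1 = 1 + T)
H(-6)*x(6) + X(-2, q) = -22*(1 + 6) + (3 - 8) = -22*7 - 5 = -154 - 5 = -159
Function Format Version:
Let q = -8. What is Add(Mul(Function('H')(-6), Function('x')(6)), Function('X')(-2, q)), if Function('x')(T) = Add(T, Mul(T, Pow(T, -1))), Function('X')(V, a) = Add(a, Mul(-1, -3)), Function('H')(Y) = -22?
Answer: -159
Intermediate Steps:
Function('X')(V, a) = Add(3, a) (Function('X')(V, a) = Add(a, 3) = Add(3, a))
Function('x')(T) = Add(1, T) (Function('x')(T) = Add(T, 1) = Add(1, T))
Add(Mul(Function('H')(-6), Function('x')(6)), Function('X')(-2, q)) = Add(Mul(-22, Add(1, 6)), Add(3, -8)) = Add(Mul(-22, 7), -5) = Add(-154, -5) = -159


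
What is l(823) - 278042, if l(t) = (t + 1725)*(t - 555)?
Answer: 404822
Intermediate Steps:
l(t) = (-555 + t)*(1725 + t) (l(t) = (1725 + t)*(-555 + t) = (-555 + t)*(1725 + t))
l(823) - 278042 = (-957375 + 823² + 1170*823) - 278042 = (-957375 + 677329 + 962910) - 278042 = 682864 - 278042 = 404822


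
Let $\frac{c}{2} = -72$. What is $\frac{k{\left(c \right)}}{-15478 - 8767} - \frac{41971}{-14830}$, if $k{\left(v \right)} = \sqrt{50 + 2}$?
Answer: $\frac{41971}{14830} - \frac{2 \sqrt{13}}{24245} \approx 2.8298$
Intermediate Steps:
$c = -144$ ($c = 2 \left(-72\right) = -144$)
$k{\left(v \right)} = 2 \sqrt{13}$ ($k{\left(v \right)} = \sqrt{52} = 2 \sqrt{13}$)
$\frac{k{\left(c \right)}}{-15478 - 8767} - \frac{41971}{-14830} = \frac{2 \sqrt{13}}{-15478 - 8767} - \frac{41971}{-14830} = \frac{2 \sqrt{13}}{-24245} - - \frac{41971}{14830} = 2 \sqrt{13} \left(- \frac{1}{24245}\right) + \frac{41971}{14830} = - \frac{2 \sqrt{13}}{24245} + \frac{41971}{14830} = \frac{41971}{14830} - \frac{2 \sqrt{13}}{24245}$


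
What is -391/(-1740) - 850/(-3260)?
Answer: 137683/283620 ≈ 0.48545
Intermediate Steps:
-391/(-1740) - 850/(-3260) = -391*(-1/1740) - 850*(-1/3260) = 391/1740 + 85/326 = 137683/283620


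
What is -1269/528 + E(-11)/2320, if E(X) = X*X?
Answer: -15001/6380 ≈ -2.3513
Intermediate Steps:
E(X) = X²
-1269/528 + E(-11)/2320 = -1269/528 + (-11)²/2320 = -1269*1/528 + 121*(1/2320) = -423/176 + 121/2320 = -15001/6380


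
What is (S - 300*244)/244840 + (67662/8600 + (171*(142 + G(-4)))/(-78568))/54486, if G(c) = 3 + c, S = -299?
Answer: -313037207776159/1043272365186800 ≈ -0.30005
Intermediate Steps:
(S - 300*244)/244840 + (67662/8600 + (171*(142 + G(-4)))/(-78568))/54486 = (-299 - 300*244)/244840 + (67662/8600 + (171*(142 + (3 - 4)))/(-78568))/54486 = (-299 - 73200)*(1/244840) + (67662*(1/8600) + (171*(142 - 1))*(-1/78568))*(1/54486) = -73499*1/244840 + (33831/4300 + (171*141)*(-1/78568))*(1/54486) = -73499/244840 + (33831/4300 + 24111*(-1/78568))*(1/54486) = -73499/244840 + (33831/4300 - 24111/78568)*(1/54486) = -73499/244840 + (638589177/84460600)*(1/54486) = -73499/244840 + 23651451/170441490800 = -313037207776159/1043272365186800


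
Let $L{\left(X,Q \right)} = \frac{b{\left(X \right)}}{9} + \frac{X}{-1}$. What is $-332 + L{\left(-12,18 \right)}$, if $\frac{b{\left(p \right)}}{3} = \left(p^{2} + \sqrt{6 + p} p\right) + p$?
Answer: $-276 - 4 i \sqrt{6} \approx -276.0 - 9.798 i$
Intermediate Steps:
$b{\left(p \right)} = 3 p + 3 p^{2} + 3 p \sqrt{6 + p}$ ($b{\left(p \right)} = 3 \left(\left(p^{2} + \sqrt{6 + p} p\right) + p\right) = 3 \left(\left(p^{2} + p \sqrt{6 + p}\right) + p\right) = 3 \left(p + p^{2} + p \sqrt{6 + p}\right) = 3 p + 3 p^{2} + 3 p \sqrt{6 + p}$)
$L{\left(X,Q \right)} = - X + \frac{X \left(1 + X + \sqrt{6 + X}\right)}{3}$ ($L{\left(X,Q \right)} = \frac{3 X \left(1 + X + \sqrt{6 + X}\right)}{9} + \frac{X}{-1} = 3 X \left(1 + X + \sqrt{6 + X}\right) \frac{1}{9} + X \left(-1\right) = \frac{X \left(1 + X + \sqrt{6 + X}\right)}{3} - X = - X + \frac{X \left(1 + X + \sqrt{6 + X}\right)}{3}$)
$-332 + L{\left(-12,18 \right)} = -332 + \frac{1}{3} \left(-12\right) \left(-2 - 12 + \sqrt{6 - 12}\right) = -332 + \frac{1}{3} \left(-12\right) \left(-2 - 12 + \sqrt{-6}\right) = -332 + \frac{1}{3} \left(-12\right) \left(-2 - 12 + i \sqrt{6}\right) = -332 + \frac{1}{3} \left(-12\right) \left(-14 + i \sqrt{6}\right) = -332 + \left(56 - 4 i \sqrt{6}\right) = -276 - 4 i \sqrt{6}$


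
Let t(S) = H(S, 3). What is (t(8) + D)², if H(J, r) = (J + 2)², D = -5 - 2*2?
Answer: 8281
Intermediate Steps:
D = -9 (D = -5 - 4 = -9)
H(J, r) = (2 + J)²
t(S) = (2 + S)²
(t(8) + D)² = ((2 + 8)² - 9)² = (10² - 9)² = (100 - 9)² = 91² = 8281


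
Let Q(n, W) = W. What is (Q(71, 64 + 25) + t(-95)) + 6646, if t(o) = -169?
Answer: 6566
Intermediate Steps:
(Q(71, 64 + 25) + t(-95)) + 6646 = ((64 + 25) - 169) + 6646 = (89 - 169) + 6646 = -80 + 6646 = 6566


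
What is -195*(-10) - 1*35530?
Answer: -33580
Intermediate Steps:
-195*(-10) - 1*35530 = 1950 - 35530 = -33580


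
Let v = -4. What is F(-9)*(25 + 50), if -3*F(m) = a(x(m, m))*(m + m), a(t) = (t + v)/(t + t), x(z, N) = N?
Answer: 325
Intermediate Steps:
a(t) = (-4 + t)/(2*t) (a(t) = (t - 4)/(t + t) = (-4 + t)/((2*t)) = (-4 + t)*(1/(2*t)) = (-4 + t)/(2*t))
F(m) = 4/3 - m/3 (F(m) = -(-4 + m)/(2*m)*(m + m)/3 = -(-4 + m)/(2*m)*2*m/3 = -(-4 + m)/3 = 4/3 - m/3)
F(-9)*(25 + 50) = (4/3 - 1/3*(-9))*(25 + 50) = (4/3 + 3)*75 = (13/3)*75 = 325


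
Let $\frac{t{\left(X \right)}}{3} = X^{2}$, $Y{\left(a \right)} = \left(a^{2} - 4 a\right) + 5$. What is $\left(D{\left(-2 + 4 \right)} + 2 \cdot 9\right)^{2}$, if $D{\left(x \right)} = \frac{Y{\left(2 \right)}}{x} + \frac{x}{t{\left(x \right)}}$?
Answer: $\frac{3136}{9} \approx 348.44$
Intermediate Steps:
$Y{\left(a \right)} = 5 + a^{2} - 4 a$
$t{\left(X \right)} = 3 X^{2}$
$D{\left(x \right)} = \frac{4}{3 x}$ ($D{\left(x \right)} = \frac{5 + 2^{2} - 8}{x} + \frac{x}{3 x^{2}} = \frac{5 + 4 - 8}{x} + x \frac{1}{3 x^{2}} = 1 \frac{1}{x} + \frac{1}{3 x} = \frac{1}{x} + \frac{1}{3 x} = \frac{4}{3 x}$)
$\left(D{\left(-2 + 4 \right)} + 2 \cdot 9\right)^{2} = \left(\frac{4}{3 \left(-2 + 4\right)} + 2 \cdot 9\right)^{2} = \left(\frac{4}{3 \cdot 2} + 18\right)^{2} = \left(\frac{4}{3} \cdot \frac{1}{2} + 18\right)^{2} = \left(\frac{2}{3} + 18\right)^{2} = \left(\frac{56}{3}\right)^{2} = \frac{3136}{9}$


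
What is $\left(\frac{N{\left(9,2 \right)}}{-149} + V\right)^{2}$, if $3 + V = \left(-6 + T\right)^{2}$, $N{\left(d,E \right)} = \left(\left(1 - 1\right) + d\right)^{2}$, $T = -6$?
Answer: $\frac{437981184}{22201} \approx 19728.0$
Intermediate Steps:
$N{\left(d,E \right)} = d^{2}$ ($N{\left(d,E \right)} = \left(0 + d\right)^{2} = d^{2}$)
$V = 141$ ($V = -3 + \left(-6 - 6\right)^{2} = -3 + \left(-12\right)^{2} = -3 + 144 = 141$)
$\left(\frac{N{\left(9,2 \right)}}{-149} + V\right)^{2} = \left(\frac{9^{2}}{-149} + 141\right)^{2} = \left(81 \left(- \frac{1}{149}\right) + 141\right)^{2} = \left(- \frac{81}{149} + 141\right)^{2} = \left(\frac{20928}{149}\right)^{2} = \frac{437981184}{22201}$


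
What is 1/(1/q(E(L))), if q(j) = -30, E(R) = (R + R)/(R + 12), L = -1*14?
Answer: -30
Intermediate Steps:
L = -14
E(R) = 2*R/(12 + R) (E(R) = (2*R)/(12 + R) = 2*R/(12 + R))
1/(1/q(E(L))) = 1/(1/(-30)) = 1/(-1/30) = -30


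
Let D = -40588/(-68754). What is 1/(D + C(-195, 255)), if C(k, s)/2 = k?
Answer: -34377/13386736 ≈ -0.0025680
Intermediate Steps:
C(k, s) = 2*k
D = 20294/34377 (D = -40588*(-1/68754) = 20294/34377 ≈ 0.59034)
1/(D + C(-195, 255)) = 1/(20294/34377 + 2*(-195)) = 1/(20294/34377 - 390) = 1/(-13386736/34377) = -34377/13386736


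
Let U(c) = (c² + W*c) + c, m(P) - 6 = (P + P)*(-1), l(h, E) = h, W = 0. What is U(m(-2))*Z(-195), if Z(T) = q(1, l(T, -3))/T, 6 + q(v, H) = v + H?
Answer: 4400/39 ≈ 112.82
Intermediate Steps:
q(v, H) = -6 + H + v (q(v, H) = -6 + (v + H) = -6 + (H + v) = -6 + H + v)
m(P) = 6 - 2*P (m(P) = 6 + (P + P)*(-1) = 6 + (2*P)*(-1) = 6 - 2*P)
U(c) = c + c² (U(c) = (c² + 0*c) + c = (c² + 0) + c = c² + c = c + c²)
Z(T) = (-5 + T)/T (Z(T) = (-6 + T + 1)/T = (-5 + T)/T)
U(m(-2))*Z(-195) = ((6 - 2*(-2))*(1 + (6 - 2*(-2))))*((-5 - 195)/(-195)) = ((6 + 4)*(1 + (6 + 4)))*(-1/195*(-200)) = (10*(1 + 10))*(40/39) = (10*11)*(40/39) = 110*(40/39) = 4400/39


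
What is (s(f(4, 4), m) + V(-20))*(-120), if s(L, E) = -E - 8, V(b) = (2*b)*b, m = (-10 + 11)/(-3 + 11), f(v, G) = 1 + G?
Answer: -95025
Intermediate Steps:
m = ⅛ (m = 1/8 = 1*(⅛) = ⅛ ≈ 0.12500)
V(b) = 2*b²
s(L, E) = -8 - E
(s(f(4, 4), m) + V(-20))*(-120) = ((-8 - 1*⅛) + 2*(-20)²)*(-120) = ((-8 - ⅛) + 2*400)*(-120) = (-65/8 + 800)*(-120) = (6335/8)*(-120) = -95025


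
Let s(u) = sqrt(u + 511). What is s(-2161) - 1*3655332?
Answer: -3655332 + 5*I*sqrt(66) ≈ -3.6553e+6 + 40.62*I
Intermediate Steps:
s(u) = sqrt(511 + u)
s(-2161) - 1*3655332 = sqrt(511 - 2161) - 1*3655332 = sqrt(-1650) - 3655332 = 5*I*sqrt(66) - 3655332 = -3655332 + 5*I*sqrt(66)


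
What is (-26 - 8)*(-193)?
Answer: 6562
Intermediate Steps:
(-26 - 8)*(-193) = -34*(-193) = 6562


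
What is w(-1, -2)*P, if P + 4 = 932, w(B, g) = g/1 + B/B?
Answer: -928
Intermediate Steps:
w(B, g) = 1 + g (w(B, g) = g*1 + 1 = g + 1 = 1 + g)
P = 928 (P = -4 + 932 = 928)
w(-1, -2)*P = (1 - 2)*928 = -1*928 = -928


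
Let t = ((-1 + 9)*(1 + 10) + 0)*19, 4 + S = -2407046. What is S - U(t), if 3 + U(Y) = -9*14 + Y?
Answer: -2408593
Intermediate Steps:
S = -2407050 (S = -4 - 2407046 = -2407050)
t = 1672 (t = (8*11 + 0)*19 = (88 + 0)*19 = 88*19 = 1672)
U(Y) = -129 + Y (U(Y) = -3 + (-9*14 + Y) = -3 + (-126 + Y) = -129 + Y)
S - U(t) = -2407050 - (-129 + 1672) = -2407050 - 1*1543 = -2407050 - 1543 = -2408593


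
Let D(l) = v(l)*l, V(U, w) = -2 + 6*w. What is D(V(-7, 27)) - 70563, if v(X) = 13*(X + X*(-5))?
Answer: -1401763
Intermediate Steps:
v(X) = -52*X (v(X) = 13*(X - 5*X) = 13*(-4*X) = -52*X)
D(l) = -52*l² (D(l) = (-52*l)*l = -52*l²)
D(V(-7, 27)) - 70563 = -52*(-2 + 6*27)² - 70563 = -52*(-2 + 162)² - 70563 = -52*160² - 70563 = -52*25600 - 70563 = -1331200 - 70563 = -1401763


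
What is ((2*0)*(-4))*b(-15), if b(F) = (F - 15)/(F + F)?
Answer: 0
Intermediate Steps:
b(F) = (-15 + F)/(2*F) (b(F) = (-15 + F)/((2*F)) = (-15 + F)*(1/(2*F)) = (-15 + F)/(2*F))
((2*0)*(-4))*b(-15) = ((2*0)*(-4))*((½)*(-15 - 15)/(-15)) = (0*(-4))*((½)*(-1/15)*(-30)) = 0*1 = 0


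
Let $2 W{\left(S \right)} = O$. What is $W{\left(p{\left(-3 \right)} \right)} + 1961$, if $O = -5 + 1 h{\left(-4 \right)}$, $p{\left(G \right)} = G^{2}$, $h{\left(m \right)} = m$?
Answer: $\frac{3913}{2} \approx 1956.5$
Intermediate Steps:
$O = -9$ ($O = -5 + 1 \left(-4\right) = -5 - 4 = -9$)
$W{\left(S \right)} = - \frac{9}{2}$ ($W{\left(S \right)} = \frac{1}{2} \left(-9\right) = - \frac{9}{2}$)
$W{\left(p{\left(-3 \right)} \right)} + 1961 = - \frac{9}{2} + 1961 = \frac{3913}{2}$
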